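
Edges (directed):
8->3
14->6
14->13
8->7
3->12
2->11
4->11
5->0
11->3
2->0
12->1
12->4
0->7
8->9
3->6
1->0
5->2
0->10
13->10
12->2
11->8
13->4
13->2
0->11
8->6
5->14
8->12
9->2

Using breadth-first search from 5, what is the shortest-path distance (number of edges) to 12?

4

Level 0: 5
Level 1: 0, 2, 14
Level 2: 6, 7, 10, 11, 13
Level 3: 3, 4, 8
Level 4: 9, 12
Level 5: 1
12 first appears at level 4.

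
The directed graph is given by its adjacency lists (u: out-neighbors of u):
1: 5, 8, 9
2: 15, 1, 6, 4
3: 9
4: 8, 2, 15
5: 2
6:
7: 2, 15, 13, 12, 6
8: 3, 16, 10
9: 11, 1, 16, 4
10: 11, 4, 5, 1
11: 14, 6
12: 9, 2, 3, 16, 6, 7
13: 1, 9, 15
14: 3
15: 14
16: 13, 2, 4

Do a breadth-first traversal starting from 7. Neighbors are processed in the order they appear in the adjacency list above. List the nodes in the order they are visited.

7 → 2 → 15 → 13 → 12 → 6 → 1 → 4 → 14 → 9 → 3 → 16 → 5 → 8 → 11 → 10

Visit 7; enqueue 2, 15, 13, 12, 6 → queue [2, 15, 13, 12, 6]
Visit 2; enqueue 1, 4 → queue [15, 13, 12, 6, 1, 4]
Visit 15; enqueue 14 → queue [13, 12, 6, 1, 4, 14]
Visit 13; enqueue 9 → queue [12, 6, 1, 4, 14, 9]
Visit 12; enqueue 3, 16 → queue [6, 1, 4, 14, 9, 3, 16]
Visit 6 → queue [1, 4, 14, 9, 3, 16]
Visit 1; enqueue 5, 8 → queue [4, 14, 9, 3, 16, 5, 8]
Visit 4 → queue [14, 9, 3, 16, 5, 8]
Visit 14 → queue [9, 3, 16, 5, 8]
Visit 9; enqueue 11 → queue [3, 16, 5, 8, 11]
Visit 3 → queue [16, 5, 8, 11]
Visit 16 → queue [5, 8, 11]
Visit 5 → queue [8, 11]
Visit 8; enqueue 10 → queue [11, 10]
Visit 11 → queue [10]
Visit 10 → queue []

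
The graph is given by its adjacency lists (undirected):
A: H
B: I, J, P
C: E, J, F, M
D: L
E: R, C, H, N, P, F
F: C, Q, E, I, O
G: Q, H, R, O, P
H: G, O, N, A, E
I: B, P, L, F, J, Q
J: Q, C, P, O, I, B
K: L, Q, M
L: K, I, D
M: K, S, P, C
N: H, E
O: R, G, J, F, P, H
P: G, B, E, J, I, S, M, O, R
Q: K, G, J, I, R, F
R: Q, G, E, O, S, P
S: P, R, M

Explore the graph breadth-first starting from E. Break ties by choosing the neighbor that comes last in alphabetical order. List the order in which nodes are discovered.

Visit E; enqueue R, P, N, H, F, C → queue [R, P, N, H, F, C]
Visit R; enqueue S, Q, O, G → queue [P, N, H, F, C, S, Q, O, G]
Visit P; enqueue M, J, I, B → queue [N, H, F, C, S, Q, O, G, M, J, I, B]
Visit N → queue [H, F, C, S, Q, O, G, M, J, I, B]
Visit H; enqueue A → queue [F, C, S, Q, O, G, M, J, I, B, A]
Visit F → queue [C, S, Q, O, G, M, J, I, B, A]
Visit C → queue [S, Q, O, G, M, J, I, B, A]
Visit S → queue [Q, O, G, M, J, I, B, A]
Visit Q; enqueue K → queue [O, G, M, J, I, B, A, K]
Visit O → queue [G, M, J, I, B, A, K]
Visit G → queue [M, J, I, B, A, K]
Visit M → queue [J, I, B, A, K]
Visit J → queue [I, B, A, K]
Visit I; enqueue L → queue [B, A, K, L]
Visit B → queue [A, K, L]
Visit A → queue [K, L]
Visit K → queue [L]
Visit L; enqueue D → queue [D]
Visit D → queue []

E, R, P, N, H, F, C, S, Q, O, G, M, J, I, B, A, K, L, D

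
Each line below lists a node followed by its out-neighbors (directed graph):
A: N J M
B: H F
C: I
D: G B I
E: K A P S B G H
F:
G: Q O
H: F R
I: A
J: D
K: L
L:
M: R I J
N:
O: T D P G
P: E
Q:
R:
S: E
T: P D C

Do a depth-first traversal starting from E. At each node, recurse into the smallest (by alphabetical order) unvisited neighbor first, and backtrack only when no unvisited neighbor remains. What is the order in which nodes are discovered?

Visit E
E → A
A → J
J → D
D → B
B → F
B → H
H → R
D → G
G → O
O → P
O → T
T → C
C → I
G → Q
A → M
A → N
E → K
K → L
E → S

E -> A -> J -> D -> B -> F -> H -> R -> G -> O -> P -> T -> C -> I -> Q -> M -> N -> K -> L -> S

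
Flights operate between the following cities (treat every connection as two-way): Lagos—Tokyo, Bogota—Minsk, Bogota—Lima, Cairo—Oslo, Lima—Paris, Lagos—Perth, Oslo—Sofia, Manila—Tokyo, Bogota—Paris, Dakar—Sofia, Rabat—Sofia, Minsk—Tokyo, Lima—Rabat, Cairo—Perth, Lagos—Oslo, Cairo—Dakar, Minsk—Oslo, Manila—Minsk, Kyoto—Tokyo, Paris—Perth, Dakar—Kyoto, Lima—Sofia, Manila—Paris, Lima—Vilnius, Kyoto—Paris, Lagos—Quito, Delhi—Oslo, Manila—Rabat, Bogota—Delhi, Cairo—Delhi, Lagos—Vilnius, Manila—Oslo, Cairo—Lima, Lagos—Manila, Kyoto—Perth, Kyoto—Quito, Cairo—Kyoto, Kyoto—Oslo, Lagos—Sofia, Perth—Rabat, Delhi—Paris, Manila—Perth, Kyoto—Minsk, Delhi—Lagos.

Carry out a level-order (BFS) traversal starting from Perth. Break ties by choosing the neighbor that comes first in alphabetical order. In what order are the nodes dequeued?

Visit Perth; enqueue Cairo, Kyoto, Lagos, Manila, Paris, Rabat → queue [Cairo, Kyoto, Lagos, Manila, Paris, Rabat]
Visit Cairo; enqueue Dakar, Delhi, Lima, Oslo → queue [Kyoto, Lagos, Manila, Paris, Rabat, Dakar, Delhi, Lima, Oslo]
Visit Kyoto; enqueue Minsk, Quito, Tokyo → queue [Lagos, Manila, Paris, Rabat, Dakar, Delhi, Lima, Oslo, Minsk, Quito, Tokyo]
Visit Lagos; enqueue Sofia, Vilnius → queue [Manila, Paris, Rabat, Dakar, Delhi, Lima, Oslo, Minsk, Quito, Tokyo, Sofia, Vilnius]
Visit Manila → queue [Paris, Rabat, Dakar, Delhi, Lima, Oslo, Minsk, Quito, Tokyo, Sofia, Vilnius]
Visit Paris; enqueue Bogota → queue [Rabat, Dakar, Delhi, Lima, Oslo, Minsk, Quito, Tokyo, Sofia, Vilnius, Bogota]
Visit Rabat → queue [Dakar, Delhi, Lima, Oslo, Minsk, Quito, Tokyo, Sofia, Vilnius, Bogota]
Visit Dakar → queue [Delhi, Lima, Oslo, Minsk, Quito, Tokyo, Sofia, Vilnius, Bogota]
Visit Delhi → queue [Lima, Oslo, Minsk, Quito, Tokyo, Sofia, Vilnius, Bogota]
Visit Lima → queue [Oslo, Minsk, Quito, Tokyo, Sofia, Vilnius, Bogota]
Visit Oslo → queue [Minsk, Quito, Tokyo, Sofia, Vilnius, Bogota]
Visit Minsk → queue [Quito, Tokyo, Sofia, Vilnius, Bogota]
Visit Quito → queue [Tokyo, Sofia, Vilnius, Bogota]
Visit Tokyo → queue [Sofia, Vilnius, Bogota]
Visit Sofia → queue [Vilnius, Bogota]
Visit Vilnius → queue [Bogota]
Visit Bogota → queue []

Perth Cairo Kyoto Lagos Manila Paris Rabat Dakar Delhi Lima Oslo Minsk Quito Tokyo Sofia Vilnius Bogota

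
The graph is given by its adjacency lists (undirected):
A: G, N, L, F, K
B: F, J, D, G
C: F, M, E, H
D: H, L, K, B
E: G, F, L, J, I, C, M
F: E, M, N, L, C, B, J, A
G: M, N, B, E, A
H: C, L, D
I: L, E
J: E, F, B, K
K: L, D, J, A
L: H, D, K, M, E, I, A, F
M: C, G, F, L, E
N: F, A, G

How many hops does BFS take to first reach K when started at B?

2

Level 0: B
Level 1: D, F, G, J
Level 2: A, C, E, H, K, L, M, N
Level 3: I
K first appears at level 2.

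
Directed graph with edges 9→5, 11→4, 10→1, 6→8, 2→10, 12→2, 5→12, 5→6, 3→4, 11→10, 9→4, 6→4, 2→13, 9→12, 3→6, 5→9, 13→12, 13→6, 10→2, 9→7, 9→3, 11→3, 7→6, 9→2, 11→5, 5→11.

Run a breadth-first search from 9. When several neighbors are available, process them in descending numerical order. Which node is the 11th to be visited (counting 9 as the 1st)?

Visit 9; enqueue 12, 7, 5, 4, 3, 2 → queue [12, 7, 5, 4, 3, 2]
Visit 12 → queue [7, 5, 4, 3, 2]
Visit 7; enqueue 6 → queue [5, 4, 3, 2, 6]
Visit 5; enqueue 11 → queue [4, 3, 2, 6, 11]
Visit 4 → queue [3, 2, 6, 11]
Visit 3 → queue [2, 6, 11]
Visit 2; enqueue 13, 10 → queue [6, 11, 13, 10]
Visit 6; enqueue 8 → queue [11, 13, 10, 8]
Visit 11 → queue [13, 10, 8]
Visit 13 → queue [10, 8]
Visit 10; enqueue 1 → queue [8, 1]
Visit 8 → queue [1]
Visit 1 → queue []

Visit order: 9, 12, 7, 5, 4, 3, 2, 6, 11, 13, 10, 8, 1

10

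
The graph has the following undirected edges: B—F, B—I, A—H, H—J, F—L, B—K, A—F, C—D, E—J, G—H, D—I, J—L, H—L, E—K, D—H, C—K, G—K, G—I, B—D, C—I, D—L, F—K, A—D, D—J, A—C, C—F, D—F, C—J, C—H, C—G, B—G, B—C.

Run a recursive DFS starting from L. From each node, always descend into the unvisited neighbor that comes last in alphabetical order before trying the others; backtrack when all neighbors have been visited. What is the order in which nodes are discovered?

Visit L
L → J
J → H
H → G
G → K
K → F
F → D
D → I
I → C
C → B
C → A
K → E

L → J → H → G → K → F → D → I → C → B → A → E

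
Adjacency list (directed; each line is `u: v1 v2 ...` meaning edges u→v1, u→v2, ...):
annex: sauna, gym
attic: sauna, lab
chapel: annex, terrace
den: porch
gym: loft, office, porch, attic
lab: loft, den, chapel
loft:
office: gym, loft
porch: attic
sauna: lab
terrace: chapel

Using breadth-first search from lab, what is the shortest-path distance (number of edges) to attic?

3

Level 0: lab
Level 1: chapel, den, loft
Level 2: annex, porch, terrace
Level 3: attic, gym, sauna
Level 4: office
attic first appears at level 3.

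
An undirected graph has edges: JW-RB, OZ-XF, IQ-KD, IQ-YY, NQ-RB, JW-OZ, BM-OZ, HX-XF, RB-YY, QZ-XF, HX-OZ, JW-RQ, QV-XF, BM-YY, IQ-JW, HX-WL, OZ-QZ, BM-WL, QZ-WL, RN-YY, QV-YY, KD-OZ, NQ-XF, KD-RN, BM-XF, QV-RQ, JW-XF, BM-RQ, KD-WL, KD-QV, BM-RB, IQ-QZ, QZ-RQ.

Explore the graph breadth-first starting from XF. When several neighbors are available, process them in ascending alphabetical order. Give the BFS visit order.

XF BM HX JW NQ OZ QV QZ RB RQ WL YY IQ KD RN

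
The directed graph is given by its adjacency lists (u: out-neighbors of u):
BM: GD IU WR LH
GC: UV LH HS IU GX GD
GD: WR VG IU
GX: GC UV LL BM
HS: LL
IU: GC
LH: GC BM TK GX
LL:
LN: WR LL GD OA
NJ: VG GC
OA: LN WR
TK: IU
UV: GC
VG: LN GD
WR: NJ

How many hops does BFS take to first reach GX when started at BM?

2

Level 0: BM
Level 1: GD, IU, LH, WR
Level 2: GC, GX, NJ, TK, VG
Level 3: HS, LL, LN, UV
Level 4: OA
GX first appears at level 2.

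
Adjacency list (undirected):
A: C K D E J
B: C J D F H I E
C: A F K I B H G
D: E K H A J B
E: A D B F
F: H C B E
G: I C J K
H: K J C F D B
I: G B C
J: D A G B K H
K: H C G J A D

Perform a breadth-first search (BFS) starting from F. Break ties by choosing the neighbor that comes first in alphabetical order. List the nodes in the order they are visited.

Visit F; enqueue B, C, E, H → queue [B, C, E, H]
Visit B; enqueue D, I, J → queue [C, E, H, D, I, J]
Visit C; enqueue A, G, K → queue [E, H, D, I, J, A, G, K]
Visit E → queue [H, D, I, J, A, G, K]
Visit H → queue [D, I, J, A, G, K]
Visit D → queue [I, J, A, G, K]
Visit I → queue [J, A, G, K]
Visit J → queue [A, G, K]
Visit A → queue [G, K]
Visit G → queue [K]
Visit K → queue []

F -> B -> C -> E -> H -> D -> I -> J -> A -> G -> K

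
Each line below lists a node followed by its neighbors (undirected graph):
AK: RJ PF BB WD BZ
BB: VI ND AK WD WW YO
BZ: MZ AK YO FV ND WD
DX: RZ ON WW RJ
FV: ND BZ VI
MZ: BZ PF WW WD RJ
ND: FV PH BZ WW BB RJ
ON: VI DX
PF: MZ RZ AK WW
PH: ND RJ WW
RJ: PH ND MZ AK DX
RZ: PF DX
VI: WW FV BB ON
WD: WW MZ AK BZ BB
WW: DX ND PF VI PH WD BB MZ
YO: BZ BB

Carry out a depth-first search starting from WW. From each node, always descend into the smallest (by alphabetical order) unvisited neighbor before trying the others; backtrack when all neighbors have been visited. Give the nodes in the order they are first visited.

WW -> BB -> AK -> BZ -> FV -> ND -> PH -> RJ -> DX -> ON -> VI -> RZ -> PF -> MZ -> WD -> YO

Visit WW
WW → BB
BB → AK
AK → BZ
BZ → FV
FV → ND
ND → PH
PH → RJ
RJ → DX
DX → ON
ON → VI
DX → RZ
RZ → PF
PF → MZ
MZ → WD
BZ → YO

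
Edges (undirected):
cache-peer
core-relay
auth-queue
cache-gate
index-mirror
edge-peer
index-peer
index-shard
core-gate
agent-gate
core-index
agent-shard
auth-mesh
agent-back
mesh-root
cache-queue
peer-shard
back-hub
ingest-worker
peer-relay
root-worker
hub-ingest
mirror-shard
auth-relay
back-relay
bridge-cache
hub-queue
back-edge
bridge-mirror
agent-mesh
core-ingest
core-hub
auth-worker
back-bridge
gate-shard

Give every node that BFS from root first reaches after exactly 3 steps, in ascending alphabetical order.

back, core, gate, hub, queue, relay, shard

Level 0: root
Level 1: mesh, worker
Level 2: agent, auth, ingest
Level 3: back, core, gate, hub, queue, relay, shard
Level 4: bridge, cache, edge, index, mirror, peer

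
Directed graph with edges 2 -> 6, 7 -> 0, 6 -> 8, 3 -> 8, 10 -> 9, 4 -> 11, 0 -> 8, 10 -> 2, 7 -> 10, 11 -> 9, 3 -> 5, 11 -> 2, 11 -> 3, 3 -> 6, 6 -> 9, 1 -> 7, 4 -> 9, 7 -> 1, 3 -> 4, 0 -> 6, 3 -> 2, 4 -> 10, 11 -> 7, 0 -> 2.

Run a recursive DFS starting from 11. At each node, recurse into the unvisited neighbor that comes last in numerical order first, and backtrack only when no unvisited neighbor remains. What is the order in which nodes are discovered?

Visit 11
11 → 9
11 → 7
7 → 10
10 → 2
2 → 6
6 → 8
7 → 1
7 → 0
11 → 3
3 → 5
3 → 4

11, 9, 7, 10, 2, 6, 8, 1, 0, 3, 5, 4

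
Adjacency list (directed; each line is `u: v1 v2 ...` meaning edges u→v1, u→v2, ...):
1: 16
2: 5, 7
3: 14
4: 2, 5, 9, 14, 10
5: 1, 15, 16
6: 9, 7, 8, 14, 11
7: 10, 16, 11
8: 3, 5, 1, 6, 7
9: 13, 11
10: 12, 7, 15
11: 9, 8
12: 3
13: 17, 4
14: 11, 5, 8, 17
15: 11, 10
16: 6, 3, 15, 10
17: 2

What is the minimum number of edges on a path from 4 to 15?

2

Level 0: 4
Level 1: 2, 5, 9, 10, 14
Level 2: 1, 7, 8, 11, 12, 13, 15, 16, 17
Level 3: 3, 6
15 first appears at level 2.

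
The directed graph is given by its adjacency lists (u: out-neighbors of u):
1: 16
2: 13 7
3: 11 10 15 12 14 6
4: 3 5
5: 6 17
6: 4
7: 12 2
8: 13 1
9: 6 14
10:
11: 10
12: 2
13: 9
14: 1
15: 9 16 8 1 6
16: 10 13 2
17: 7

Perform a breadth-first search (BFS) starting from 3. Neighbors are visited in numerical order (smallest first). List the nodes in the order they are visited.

Visit 3; enqueue 6, 10, 11, 12, 14, 15 → queue [6, 10, 11, 12, 14, 15]
Visit 6; enqueue 4 → queue [10, 11, 12, 14, 15, 4]
Visit 10 → queue [11, 12, 14, 15, 4]
Visit 11 → queue [12, 14, 15, 4]
Visit 12; enqueue 2 → queue [14, 15, 4, 2]
Visit 14; enqueue 1 → queue [15, 4, 2, 1]
Visit 15; enqueue 8, 9, 16 → queue [4, 2, 1, 8, 9, 16]
Visit 4; enqueue 5 → queue [2, 1, 8, 9, 16, 5]
Visit 2; enqueue 7, 13 → queue [1, 8, 9, 16, 5, 7, 13]
Visit 1 → queue [8, 9, 16, 5, 7, 13]
Visit 8 → queue [9, 16, 5, 7, 13]
Visit 9 → queue [16, 5, 7, 13]
Visit 16 → queue [5, 7, 13]
Visit 5; enqueue 17 → queue [7, 13, 17]
Visit 7 → queue [13, 17]
Visit 13 → queue [17]
Visit 17 → queue []

3 → 6 → 10 → 11 → 12 → 14 → 15 → 4 → 2 → 1 → 8 → 9 → 16 → 5 → 7 → 13 → 17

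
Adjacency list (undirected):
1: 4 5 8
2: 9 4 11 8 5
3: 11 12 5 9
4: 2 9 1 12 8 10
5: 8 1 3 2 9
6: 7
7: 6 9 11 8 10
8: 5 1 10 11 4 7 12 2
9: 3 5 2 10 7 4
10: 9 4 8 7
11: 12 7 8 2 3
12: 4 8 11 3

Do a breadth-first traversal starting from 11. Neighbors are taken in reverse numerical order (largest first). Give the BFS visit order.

11 -> 12 -> 8 -> 7 -> 3 -> 2 -> 4 -> 10 -> 5 -> 1 -> 9 -> 6

Visit 11; enqueue 12, 8, 7, 3, 2 → queue [12, 8, 7, 3, 2]
Visit 12; enqueue 4 → queue [8, 7, 3, 2, 4]
Visit 8; enqueue 10, 5, 1 → queue [7, 3, 2, 4, 10, 5, 1]
Visit 7; enqueue 9, 6 → queue [3, 2, 4, 10, 5, 1, 9, 6]
Visit 3 → queue [2, 4, 10, 5, 1, 9, 6]
Visit 2 → queue [4, 10, 5, 1, 9, 6]
Visit 4 → queue [10, 5, 1, 9, 6]
Visit 10 → queue [5, 1, 9, 6]
Visit 5 → queue [1, 9, 6]
Visit 1 → queue [9, 6]
Visit 9 → queue [6]
Visit 6 → queue []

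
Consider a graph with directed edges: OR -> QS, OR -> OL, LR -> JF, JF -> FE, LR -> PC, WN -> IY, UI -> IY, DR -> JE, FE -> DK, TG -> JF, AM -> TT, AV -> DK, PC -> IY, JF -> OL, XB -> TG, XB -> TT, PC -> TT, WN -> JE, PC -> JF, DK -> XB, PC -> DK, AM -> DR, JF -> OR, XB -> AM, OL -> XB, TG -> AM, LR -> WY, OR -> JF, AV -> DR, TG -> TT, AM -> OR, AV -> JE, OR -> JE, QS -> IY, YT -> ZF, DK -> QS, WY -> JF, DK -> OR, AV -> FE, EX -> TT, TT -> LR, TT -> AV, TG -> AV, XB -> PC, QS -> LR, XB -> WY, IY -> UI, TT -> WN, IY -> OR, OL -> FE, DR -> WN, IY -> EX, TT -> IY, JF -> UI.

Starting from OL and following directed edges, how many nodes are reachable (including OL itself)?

BFS from OL visits: OL, FE, XB, DK, AM, PC, TG, TT, WY, OR, QS, DR, IY, JF, AV, LR, WN, JE, EX, UI
Reachable nodes: 20 of 22 total.

20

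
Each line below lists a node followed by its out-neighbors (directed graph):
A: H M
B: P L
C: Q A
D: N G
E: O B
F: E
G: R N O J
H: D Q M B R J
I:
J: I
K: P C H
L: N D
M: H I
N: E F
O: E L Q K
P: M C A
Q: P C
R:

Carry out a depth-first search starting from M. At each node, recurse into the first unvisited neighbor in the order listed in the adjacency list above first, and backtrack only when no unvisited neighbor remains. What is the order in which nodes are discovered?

M -> H -> D -> N -> E -> O -> L -> Q -> P -> C -> A -> K -> B -> F -> G -> R -> J -> I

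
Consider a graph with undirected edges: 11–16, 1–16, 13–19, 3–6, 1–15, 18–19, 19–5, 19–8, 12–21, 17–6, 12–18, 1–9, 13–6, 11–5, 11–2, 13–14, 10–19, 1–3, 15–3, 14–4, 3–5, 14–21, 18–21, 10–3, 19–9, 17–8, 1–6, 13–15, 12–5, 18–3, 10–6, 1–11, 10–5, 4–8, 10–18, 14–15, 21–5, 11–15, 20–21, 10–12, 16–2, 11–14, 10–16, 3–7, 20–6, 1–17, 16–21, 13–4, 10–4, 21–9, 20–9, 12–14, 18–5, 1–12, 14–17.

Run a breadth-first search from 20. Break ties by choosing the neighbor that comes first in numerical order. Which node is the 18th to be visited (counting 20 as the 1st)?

Visit 20; enqueue 6, 9, 21 → queue [6, 9, 21]
Visit 6; enqueue 1, 3, 10, 13, 17 → queue [9, 21, 1, 3, 10, 13, 17]
Visit 9; enqueue 19 → queue [21, 1, 3, 10, 13, 17, 19]
Visit 21; enqueue 5, 12, 14, 16, 18 → queue [1, 3, 10, 13, 17, 19, 5, 12, 14, 16, 18]
Visit 1; enqueue 11, 15 → queue [3, 10, 13, 17, 19, 5, 12, 14, 16, 18, 11, 15]
Visit 3; enqueue 7 → queue [10, 13, 17, 19, 5, 12, 14, 16, 18, 11, 15, 7]
Visit 10; enqueue 4 → queue [13, 17, 19, 5, 12, 14, 16, 18, 11, 15, 7, 4]
Visit 13 → queue [17, 19, 5, 12, 14, 16, 18, 11, 15, 7, 4]
Visit 17; enqueue 8 → queue [19, 5, 12, 14, 16, 18, 11, 15, 7, 4, 8]
Visit 19 → queue [5, 12, 14, 16, 18, 11, 15, 7, 4, 8]
Visit 5 → queue [12, 14, 16, 18, 11, 15, 7, 4, 8]
Visit 12 → queue [14, 16, 18, 11, 15, 7, 4, 8]
Visit 14 → queue [16, 18, 11, 15, 7, 4, 8]
Visit 16; enqueue 2 → queue [18, 11, 15, 7, 4, 8, 2]
Visit 18 → queue [11, 15, 7, 4, 8, 2]
Visit 11 → queue [15, 7, 4, 8, 2]
Visit 15 → queue [7, 4, 8, 2]
Visit 7 → queue [4, 8, 2]
Visit 4 → queue [8, 2]
Visit 8 → queue [2]
Visit 2 → queue []

Visit order: 20, 6, 9, 21, 1, 3, 10, 13, 17, 19, 5, 12, 14, 16, 18, 11, 15, 7, 4, 8, 2

7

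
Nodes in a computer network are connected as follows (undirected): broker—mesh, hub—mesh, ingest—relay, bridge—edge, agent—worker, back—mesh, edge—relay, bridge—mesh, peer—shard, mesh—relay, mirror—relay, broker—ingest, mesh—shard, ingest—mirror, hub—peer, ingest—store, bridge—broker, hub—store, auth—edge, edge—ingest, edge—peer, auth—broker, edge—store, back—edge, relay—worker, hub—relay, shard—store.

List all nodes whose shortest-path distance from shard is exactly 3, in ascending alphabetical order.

auth, mirror, worker

Level 0: shard
Level 1: mesh, peer, store
Level 2: back, bridge, broker, edge, hub, ingest, relay
Level 3: auth, mirror, worker
Level 4: agent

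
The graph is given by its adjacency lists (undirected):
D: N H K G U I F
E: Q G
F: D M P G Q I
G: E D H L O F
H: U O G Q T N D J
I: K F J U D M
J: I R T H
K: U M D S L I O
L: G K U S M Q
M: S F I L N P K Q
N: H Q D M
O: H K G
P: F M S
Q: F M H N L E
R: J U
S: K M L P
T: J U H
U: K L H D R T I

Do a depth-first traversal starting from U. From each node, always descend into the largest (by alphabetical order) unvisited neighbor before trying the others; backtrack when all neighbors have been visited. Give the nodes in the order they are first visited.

Visit U
U → T
T → J
J → R
J → I
I → M
M → S
S → P
P → F
F → Q
Q → N
N → H
H → O
O → K
K → L
L → G
G → E
G → D

U, T, J, R, I, M, S, P, F, Q, N, H, O, K, L, G, E, D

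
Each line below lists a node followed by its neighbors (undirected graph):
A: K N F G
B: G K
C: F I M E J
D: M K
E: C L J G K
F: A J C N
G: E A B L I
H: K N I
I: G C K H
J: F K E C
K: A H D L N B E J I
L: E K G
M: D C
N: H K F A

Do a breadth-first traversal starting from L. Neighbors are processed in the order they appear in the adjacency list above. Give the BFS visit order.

L, E, K, G, C, J, A, H, D, N, B, I, F, M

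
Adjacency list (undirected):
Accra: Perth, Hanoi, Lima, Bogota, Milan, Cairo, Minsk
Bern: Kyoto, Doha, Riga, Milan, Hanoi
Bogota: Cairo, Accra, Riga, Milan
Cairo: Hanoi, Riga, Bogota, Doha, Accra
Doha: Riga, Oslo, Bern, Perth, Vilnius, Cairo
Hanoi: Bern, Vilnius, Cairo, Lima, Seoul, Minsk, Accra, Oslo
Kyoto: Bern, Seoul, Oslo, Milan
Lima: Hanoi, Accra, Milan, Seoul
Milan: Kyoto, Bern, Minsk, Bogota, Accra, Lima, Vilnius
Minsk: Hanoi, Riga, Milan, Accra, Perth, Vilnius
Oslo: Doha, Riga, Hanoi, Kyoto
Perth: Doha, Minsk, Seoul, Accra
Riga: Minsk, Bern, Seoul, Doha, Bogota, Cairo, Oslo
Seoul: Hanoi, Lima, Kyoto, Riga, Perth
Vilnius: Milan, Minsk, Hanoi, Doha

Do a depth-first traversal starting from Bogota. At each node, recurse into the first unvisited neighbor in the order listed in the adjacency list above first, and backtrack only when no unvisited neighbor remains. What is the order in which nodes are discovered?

Bogota -> Cairo -> Hanoi -> Bern -> Kyoto -> Seoul -> Lima -> Accra -> Perth -> Doha -> Riga -> Minsk -> Milan -> Vilnius -> Oslo

Visit Bogota
Bogota → Cairo
Cairo → Hanoi
Hanoi → Bern
Bern → Kyoto
Kyoto → Seoul
Seoul → Lima
Lima → Accra
Accra → Perth
Perth → Doha
Doha → Riga
Riga → Minsk
Minsk → Milan
Milan → Vilnius
Riga → Oslo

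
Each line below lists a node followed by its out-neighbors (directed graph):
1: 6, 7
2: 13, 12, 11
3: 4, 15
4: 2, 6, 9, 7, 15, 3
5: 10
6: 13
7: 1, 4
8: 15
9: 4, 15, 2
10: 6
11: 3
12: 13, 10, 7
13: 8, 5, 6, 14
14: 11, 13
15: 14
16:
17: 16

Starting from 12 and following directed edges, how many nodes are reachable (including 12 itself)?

15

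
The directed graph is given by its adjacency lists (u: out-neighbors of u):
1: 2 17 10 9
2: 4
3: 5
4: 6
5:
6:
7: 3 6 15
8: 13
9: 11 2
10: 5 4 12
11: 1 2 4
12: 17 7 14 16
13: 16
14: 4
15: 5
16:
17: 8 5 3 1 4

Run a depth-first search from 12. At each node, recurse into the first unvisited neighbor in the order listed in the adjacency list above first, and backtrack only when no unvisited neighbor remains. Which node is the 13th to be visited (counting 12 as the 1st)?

Visit 12
12 → 17
17 → 8
8 → 13
13 → 16
17 → 5
17 → 3
17 → 1
1 → 2
2 → 4
4 → 6
1 → 10
1 → 9
9 → 11
12 → 7
7 → 15
12 → 14

Visit order: 12, 17, 8, 13, 16, 5, 3, 1, 2, 4, 6, 10, 9, 11, 7, 15, 14

9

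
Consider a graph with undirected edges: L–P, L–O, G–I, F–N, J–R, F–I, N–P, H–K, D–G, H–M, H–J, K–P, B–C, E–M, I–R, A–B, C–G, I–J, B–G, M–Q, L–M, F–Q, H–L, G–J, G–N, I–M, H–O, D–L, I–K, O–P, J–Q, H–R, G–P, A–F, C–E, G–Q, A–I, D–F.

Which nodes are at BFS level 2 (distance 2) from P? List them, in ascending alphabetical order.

B, C, D, F, H, I, J, M, Q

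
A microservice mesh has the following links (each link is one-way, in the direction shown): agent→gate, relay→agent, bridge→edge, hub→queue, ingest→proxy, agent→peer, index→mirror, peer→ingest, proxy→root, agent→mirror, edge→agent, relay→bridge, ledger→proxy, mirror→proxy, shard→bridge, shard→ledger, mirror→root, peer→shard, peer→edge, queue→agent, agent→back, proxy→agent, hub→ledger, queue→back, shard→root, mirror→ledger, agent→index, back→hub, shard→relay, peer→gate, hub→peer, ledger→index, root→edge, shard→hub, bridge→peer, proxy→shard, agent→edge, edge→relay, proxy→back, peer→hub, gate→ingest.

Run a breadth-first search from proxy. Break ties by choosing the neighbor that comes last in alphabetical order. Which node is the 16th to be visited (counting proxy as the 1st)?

Visit proxy; enqueue shard, root, back, agent → queue [shard, root, back, agent]
Visit shard; enqueue relay, ledger, hub, bridge → queue [root, back, agent, relay, ledger, hub, bridge]
Visit root; enqueue edge → queue [back, agent, relay, ledger, hub, bridge, edge]
Visit back → queue [agent, relay, ledger, hub, bridge, edge]
Visit agent; enqueue peer, mirror, index, gate → queue [relay, ledger, hub, bridge, edge, peer, mirror, index, gate]
Visit relay → queue [ledger, hub, bridge, edge, peer, mirror, index, gate]
Visit ledger → queue [hub, bridge, edge, peer, mirror, index, gate]
Visit hub; enqueue queue → queue [bridge, edge, peer, mirror, index, gate, queue]
Visit bridge → queue [edge, peer, mirror, index, gate, queue]
Visit edge → queue [peer, mirror, index, gate, queue]
Visit peer; enqueue ingest → queue [mirror, index, gate, queue, ingest]
Visit mirror → queue [index, gate, queue, ingest]
Visit index → queue [gate, queue, ingest]
Visit gate → queue [queue, ingest]
Visit queue → queue [ingest]
Visit ingest → queue []

Visit order: proxy, shard, root, back, agent, relay, ledger, hub, bridge, edge, peer, mirror, index, gate, queue, ingest

ingest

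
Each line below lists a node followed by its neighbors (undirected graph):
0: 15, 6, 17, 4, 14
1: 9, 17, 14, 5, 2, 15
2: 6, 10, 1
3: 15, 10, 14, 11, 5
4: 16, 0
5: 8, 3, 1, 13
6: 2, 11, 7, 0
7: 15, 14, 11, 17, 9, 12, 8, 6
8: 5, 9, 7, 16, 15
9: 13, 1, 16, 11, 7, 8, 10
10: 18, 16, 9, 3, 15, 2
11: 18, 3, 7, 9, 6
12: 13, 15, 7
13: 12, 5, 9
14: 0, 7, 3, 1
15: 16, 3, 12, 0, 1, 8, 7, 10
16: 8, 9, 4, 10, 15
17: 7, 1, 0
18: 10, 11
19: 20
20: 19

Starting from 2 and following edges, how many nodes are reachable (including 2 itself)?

BFS from 2 visits: 2, 1, 6, 10, 5, 9, 14, 15, 17, 0, 7, 11, 3, 16, 18, 8, 13, 12, 4
Reachable nodes: 19 of 21 total.

19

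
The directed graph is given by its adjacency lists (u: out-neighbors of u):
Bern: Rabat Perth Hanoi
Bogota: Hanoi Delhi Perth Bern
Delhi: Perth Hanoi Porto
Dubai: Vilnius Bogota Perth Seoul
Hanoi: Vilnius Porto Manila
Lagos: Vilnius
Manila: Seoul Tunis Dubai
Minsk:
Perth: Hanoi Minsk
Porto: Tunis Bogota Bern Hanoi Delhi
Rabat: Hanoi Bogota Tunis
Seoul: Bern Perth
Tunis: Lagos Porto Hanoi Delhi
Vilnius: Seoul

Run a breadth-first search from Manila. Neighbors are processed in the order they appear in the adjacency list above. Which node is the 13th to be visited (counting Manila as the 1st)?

Rabat

Visit Manila; enqueue Seoul, Tunis, Dubai → queue [Seoul, Tunis, Dubai]
Visit Seoul; enqueue Bern, Perth → queue [Tunis, Dubai, Bern, Perth]
Visit Tunis; enqueue Lagos, Porto, Hanoi, Delhi → queue [Dubai, Bern, Perth, Lagos, Porto, Hanoi, Delhi]
Visit Dubai; enqueue Vilnius, Bogota → queue [Bern, Perth, Lagos, Porto, Hanoi, Delhi, Vilnius, Bogota]
Visit Bern; enqueue Rabat → queue [Perth, Lagos, Porto, Hanoi, Delhi, Vilnius, Bogota, Rabat]
Visit Perth; enqueue Minsk → queue [Lagos, Porto, Hanoi, Delhi, Vilnius, Bogota, Rabat, Minsk]
Visit Lagos → queue [Porto, Hanoi, Delhi, Vilnius, Bogota, Rabat, Minsk]
Visit Porto → queue [Hanoi, Delhi, Vilnius, Bogota, Rabat, Minsk]
Visit Hanoi → queue [Delhi, Vilnius, Bogota, Rabat, Minsk]
Visit Delhi → queue [Vilnius, Bogota, Rabat, Minsk]
Visit Vilnius → queue [Bogota, Rabat, Minsk]
Visit Bogota → queue [Rabat, Minsk]
Visit Rabat → queue [Minsk]
Visit Minsk → queue []

Visit order: Manila, Seoul, Tunis, Dubai, Bern, Perth, Lagos, Porto, Hanoi, Delhi, Vilnius, Bogota, Rabat, Minsk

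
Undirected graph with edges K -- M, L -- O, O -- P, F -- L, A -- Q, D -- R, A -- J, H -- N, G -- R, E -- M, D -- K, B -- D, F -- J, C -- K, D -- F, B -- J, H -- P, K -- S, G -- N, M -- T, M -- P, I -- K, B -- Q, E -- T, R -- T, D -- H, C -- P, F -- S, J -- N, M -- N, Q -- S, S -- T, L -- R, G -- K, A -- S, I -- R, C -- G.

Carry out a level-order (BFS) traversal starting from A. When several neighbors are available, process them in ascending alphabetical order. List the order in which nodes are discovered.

A, J, Q, S, B, F, N, K, T, D, L, G, H, M, C, I, E, R, O, P

Visit A; enqueue J, Q, S → queue [J, Q, S]
Visit J; enqueue B, F, N → queue [Q, S, B, F, N]
Visit Q → queue [S, B, F, N]
Visit S; enqueue K, T → queue [B, F, N, K, T]
Visit B; enqueue D → queue [F, N, K, T, D]
Visit F; enqueue L → queue [N, K, T, D, L]
Visit N; enqueue G, H, M → queue [K, T, D, L, G, H, M]
Visit K; enqueue C, I → queue [T, D, L, G, H, M, C, I]
Visit T; enqueue E, R → queue [D, L, G, H, M, C, I, E, R]
Visit D → queue [L, G, H, M, C, I, E, R]
Visit L; enqueue O → queue [G, H, M, C, I, E, R, O]
Visit G → queue [H, M, C, I, E, R, O]
Visit H; enqueue P → queue [M, C, I, E, R, O, P]
Visit M → queue [C, I, E, R, O, P]
Visit C → queue [I, E, R, O, P]
Visit I → queue [E, R, O, P]
Visit E → queue [R, O, P]
Visit R → queue [O, P]
Visit O → queue [P]
Visit P → queue []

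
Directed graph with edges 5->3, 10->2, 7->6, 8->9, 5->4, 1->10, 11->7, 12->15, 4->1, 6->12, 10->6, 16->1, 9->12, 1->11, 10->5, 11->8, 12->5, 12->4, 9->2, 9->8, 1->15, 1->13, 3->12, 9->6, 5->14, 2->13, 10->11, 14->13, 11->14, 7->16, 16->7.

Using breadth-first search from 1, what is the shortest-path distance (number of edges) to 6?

2

Level 0: 1
Level 1: 10, 11, 13, 15
Level 2: 2, 5, 6, 7, 8, 14
Level 3: 3, 4, 9, 12, 16
6 first appears at level 2.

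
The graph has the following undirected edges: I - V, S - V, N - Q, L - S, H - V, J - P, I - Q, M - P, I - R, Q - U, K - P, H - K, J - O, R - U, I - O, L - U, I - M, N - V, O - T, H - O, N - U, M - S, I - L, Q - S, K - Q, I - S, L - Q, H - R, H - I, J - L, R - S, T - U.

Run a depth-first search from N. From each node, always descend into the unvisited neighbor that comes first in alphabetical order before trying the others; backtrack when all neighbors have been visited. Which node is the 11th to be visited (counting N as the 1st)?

Visit N
N → Q
Q → I
I → H
H → K
K → P
P → J
J → L
L → S
S → M
S → R
R → U
U → T
T → O
S → V

Visit order: N, Q, I, H, K, P, J, L, S, M, R, U, T, O, V

R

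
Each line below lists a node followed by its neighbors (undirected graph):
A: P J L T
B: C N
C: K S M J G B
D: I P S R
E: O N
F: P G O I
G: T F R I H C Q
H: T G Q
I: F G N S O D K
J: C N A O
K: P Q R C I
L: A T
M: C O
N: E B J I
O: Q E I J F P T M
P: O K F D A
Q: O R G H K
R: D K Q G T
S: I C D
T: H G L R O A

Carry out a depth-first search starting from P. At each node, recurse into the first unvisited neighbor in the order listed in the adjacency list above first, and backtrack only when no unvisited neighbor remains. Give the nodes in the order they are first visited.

Visit P
P → O
O → Q
Q → R
R → D
D → I
I → F
F → G
G → T
T → H
T → L
L → A
A → J
J → C
C → K
C → S
C → M
C → B
B → N
N → E

P, O, Q, R, D, I, F, G, T, H, L, A, J, C, K, S, M, B, N, E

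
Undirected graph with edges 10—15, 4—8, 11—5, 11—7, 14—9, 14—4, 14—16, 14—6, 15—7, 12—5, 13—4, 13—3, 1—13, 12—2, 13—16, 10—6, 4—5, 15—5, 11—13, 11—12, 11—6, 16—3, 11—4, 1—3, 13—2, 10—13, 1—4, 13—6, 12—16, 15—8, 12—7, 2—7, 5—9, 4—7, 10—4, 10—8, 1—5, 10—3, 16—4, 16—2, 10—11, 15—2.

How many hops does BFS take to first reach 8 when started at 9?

3

Level 0: 9
Level 1: 5, 14
Level 2: 1, 4, 6, 11, 12, 15, 16
Level 3: 2, 3, 7, 8, 10, 13
8 first appears at level 3.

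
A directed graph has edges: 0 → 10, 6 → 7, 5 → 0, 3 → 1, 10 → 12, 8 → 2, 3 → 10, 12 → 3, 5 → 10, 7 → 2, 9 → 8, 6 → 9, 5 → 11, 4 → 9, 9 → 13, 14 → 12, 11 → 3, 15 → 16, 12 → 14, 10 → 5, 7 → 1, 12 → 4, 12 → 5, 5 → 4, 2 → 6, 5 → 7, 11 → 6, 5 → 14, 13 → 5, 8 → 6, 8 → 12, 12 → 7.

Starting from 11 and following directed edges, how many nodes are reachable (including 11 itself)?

15

BFS from 11 visits: 11, 3, 6, 1, 10, 7, 9, 5, 12, 2, 8, 13, 0, 4, 14
Reachable nodes: 15 of 17 total.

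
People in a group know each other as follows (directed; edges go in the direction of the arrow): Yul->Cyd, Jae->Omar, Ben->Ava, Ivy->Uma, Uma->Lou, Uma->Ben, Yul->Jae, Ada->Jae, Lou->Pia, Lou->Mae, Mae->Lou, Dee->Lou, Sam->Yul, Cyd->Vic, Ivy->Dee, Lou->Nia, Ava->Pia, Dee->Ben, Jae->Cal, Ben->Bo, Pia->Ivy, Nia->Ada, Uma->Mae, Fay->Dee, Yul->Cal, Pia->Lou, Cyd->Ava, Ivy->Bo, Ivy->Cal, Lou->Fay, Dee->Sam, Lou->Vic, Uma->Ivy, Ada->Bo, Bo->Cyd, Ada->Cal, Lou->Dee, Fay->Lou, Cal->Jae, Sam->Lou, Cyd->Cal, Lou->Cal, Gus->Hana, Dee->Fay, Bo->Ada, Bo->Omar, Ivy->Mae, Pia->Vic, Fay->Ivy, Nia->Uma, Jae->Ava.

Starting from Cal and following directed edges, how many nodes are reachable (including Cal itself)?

19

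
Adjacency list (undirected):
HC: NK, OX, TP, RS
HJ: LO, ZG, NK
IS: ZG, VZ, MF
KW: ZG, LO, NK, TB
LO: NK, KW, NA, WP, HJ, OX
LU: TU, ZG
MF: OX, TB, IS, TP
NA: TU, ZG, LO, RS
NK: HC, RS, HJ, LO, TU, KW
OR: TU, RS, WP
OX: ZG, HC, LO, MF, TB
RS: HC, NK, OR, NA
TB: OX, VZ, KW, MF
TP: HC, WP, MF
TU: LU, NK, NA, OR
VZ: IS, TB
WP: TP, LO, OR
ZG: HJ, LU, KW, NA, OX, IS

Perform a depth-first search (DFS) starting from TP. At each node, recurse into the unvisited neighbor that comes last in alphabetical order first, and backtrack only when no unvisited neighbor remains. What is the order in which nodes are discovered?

Visit TP
TP → WP
WP → OR
OR → TU
TU → NK
NK → RS
RS → NA
NA → ZG
ZG → OX
OX → TB
TB → VZ
VZ → IS
IS → MF
TB → KW
KW → LO
LO → HJ
OX → HC
ZG → LU

TP -> WP -> OR -> TU -> NK -> RS -> NA -> ZG -> OX -> TB -> VZ -> IS -> MF -> KW -> LO -> HJ -> HC -> LU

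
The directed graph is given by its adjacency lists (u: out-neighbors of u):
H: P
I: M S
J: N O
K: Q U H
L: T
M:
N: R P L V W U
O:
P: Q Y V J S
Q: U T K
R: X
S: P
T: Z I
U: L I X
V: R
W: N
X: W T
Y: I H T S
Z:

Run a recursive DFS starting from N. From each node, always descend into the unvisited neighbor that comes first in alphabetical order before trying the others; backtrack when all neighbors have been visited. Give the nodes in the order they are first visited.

N → L → T → I → M → S → P → J → O → Q → K → H → U → X → W → V → R → Y → Z

Visit N
N → L
L → T
T → I
I → M
I → S
S → P
P → J
J → O
P → Q
Q → K
K → H
K → U
U → X
X → W
P → V
V → R
P → Y
T → Z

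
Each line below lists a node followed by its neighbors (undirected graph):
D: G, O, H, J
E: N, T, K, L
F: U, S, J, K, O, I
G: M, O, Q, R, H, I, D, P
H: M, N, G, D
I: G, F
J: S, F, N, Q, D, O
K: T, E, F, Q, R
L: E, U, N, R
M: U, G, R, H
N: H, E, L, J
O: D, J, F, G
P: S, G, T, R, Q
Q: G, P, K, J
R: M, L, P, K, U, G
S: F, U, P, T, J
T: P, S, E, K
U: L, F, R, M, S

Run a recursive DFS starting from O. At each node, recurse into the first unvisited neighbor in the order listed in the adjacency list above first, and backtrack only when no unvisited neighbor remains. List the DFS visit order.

Visit O
O → D
D → G
G → M
M → U
U → L
L → E
E → N
N → H
N → J
J → S
S → F
F → K
K → T
T → P
P → R
P → Q
F → I

O, D, G, M, U, L, E, N, H, J, S, F, K, T, P, R, Q, I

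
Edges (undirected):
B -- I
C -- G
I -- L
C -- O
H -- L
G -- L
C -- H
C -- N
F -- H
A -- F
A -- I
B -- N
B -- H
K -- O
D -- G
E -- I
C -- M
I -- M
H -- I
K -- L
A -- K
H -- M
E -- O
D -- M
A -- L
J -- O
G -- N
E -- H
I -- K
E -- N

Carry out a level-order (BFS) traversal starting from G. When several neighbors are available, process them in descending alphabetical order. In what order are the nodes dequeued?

G -> N -> L -> D -> C -> E -> B -> K -> I -> H -> A -> M -> O -> F -> J

Visit G; enqueue N, L, D, C → queue [N, L, D, C]
Visit N; enqueue E, B → queue [L, D, C, E, B]
Visit L; enqueue K, I, H, A → queue [D, C, E, B, K, I, H, A]
Visit D; enqueue M → queue [C, E, B, K, I, H, A, M]
Visit C; enqueue O → queue [E, B, K, I, H, A, M, O]
Visit E → queue [B, K, I, H, A, M, O]
Visit B → queue [K, I, H, A, M, O]
Visit K → queue [I, H, A, M, O]
Visit I → queue [H, A, M, O]
Visit H; enqueue F → queue [A, M, O, F]
Visit A → queue [M, O, F]
Visit M → queue [O, F]
Visit O; enqueue J → queue [F, J]
Visit F → queue [J]
Visit J → queue []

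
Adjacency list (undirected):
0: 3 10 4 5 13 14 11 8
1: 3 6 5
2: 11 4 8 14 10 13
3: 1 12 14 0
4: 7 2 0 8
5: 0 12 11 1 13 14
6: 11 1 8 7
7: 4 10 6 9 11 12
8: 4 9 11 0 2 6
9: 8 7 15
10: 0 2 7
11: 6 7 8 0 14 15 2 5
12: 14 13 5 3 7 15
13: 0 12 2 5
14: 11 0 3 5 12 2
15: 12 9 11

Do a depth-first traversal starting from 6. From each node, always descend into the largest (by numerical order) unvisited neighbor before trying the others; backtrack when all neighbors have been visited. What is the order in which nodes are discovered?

6 → 11 → 15 → 12 → 14 → 5 → 13 → 2 → 10 → 7 → 9 → 8 → 4 → 0 → 3 → 1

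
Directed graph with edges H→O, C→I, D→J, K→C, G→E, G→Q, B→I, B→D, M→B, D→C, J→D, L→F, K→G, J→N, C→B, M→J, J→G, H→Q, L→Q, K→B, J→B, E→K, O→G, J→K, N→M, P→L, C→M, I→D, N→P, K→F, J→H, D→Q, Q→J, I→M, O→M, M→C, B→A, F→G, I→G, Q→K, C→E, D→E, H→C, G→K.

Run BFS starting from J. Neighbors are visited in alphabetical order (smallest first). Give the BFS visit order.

Visit J; enqueue B, D, G, H, K, N → queue [B, D, G, H, K, N]
Visit B; enqueue A, I → queue [D, G, H, K, N, A, I]
Visit D; enqueue C, E, Q → queue [G, H, K, N, A, I, C, E, Q]
Visit G → queue [H, K, N, A, I, C, E, Q]
Visit H; enqueue O → queue [K, N, A, I, C, E, Q, O]
Visit K; enqueue F → queue [N, A, I, C, E, Q, O, F]
Visit N; enqueue M, P → queue [A, I, C, E, Q, O, F, M, P]
Visit A → queue [I, C, E, Q, O, F, M, P]
Visit I → queue [C, E, Q, O, F, M, P]
Visit C → queue [E, Q, O, F, M, P]
Visit E → queue [Q, O, F, M, P]
Visit Q → queue [O, F, M, P]
Visit O → queue [F, M, P]
Visit F → queue [M, P]
Visit M → queue [P]
Visit P; enqueue L → queue [L]
Visit L → queue []

J, B, D, G, H, K, N, A, I, C, E, Q, O, F, M, P, L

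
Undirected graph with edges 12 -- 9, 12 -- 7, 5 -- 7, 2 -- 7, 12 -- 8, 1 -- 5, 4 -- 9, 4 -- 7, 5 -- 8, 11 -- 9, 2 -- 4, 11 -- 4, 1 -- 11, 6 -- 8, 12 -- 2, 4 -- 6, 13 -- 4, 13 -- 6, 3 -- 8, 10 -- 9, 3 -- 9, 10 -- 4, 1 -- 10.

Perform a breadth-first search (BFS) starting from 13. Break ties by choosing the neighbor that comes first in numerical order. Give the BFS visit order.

13 -> 4 -> 6 -> 2 -> 7 -> 9 -> 10 -> 11 -> 8 -> 12 -> 5 -> 3 -> 1

Visit 13; enqueue 4, 6 → queue [4, 6]
Visit 4; enqueue 2, 7, 9, 10, 11 → queue [6, 2, 7, 9, 10, 11]
Visit 6; enqueue 8 → queue [2, 7, 9, 10, 11, 8]
Visit 2; enqueue 12 → queue [7, 9, 10, 11, 8, 12]
Visit 7; enqueue 5 → queue [9, 10, 11, 8, 12, 5]
Visit 9; enqueue 3 → queue [10, 11, 8, 12, 5, 3]
Visit 10; enqueue 1 → queue [11, 8, 12, 5, 3, 1]
Visit 11 → queue [8, 12, 5, 3, 1]
Visit 8 → queue [12, 5, 3, 1]
Visit 12 → queue [5, 3, 1]
Visit 5 → queue [3, 1]
Visit 3 → queue [1]
Visit 1 → queue []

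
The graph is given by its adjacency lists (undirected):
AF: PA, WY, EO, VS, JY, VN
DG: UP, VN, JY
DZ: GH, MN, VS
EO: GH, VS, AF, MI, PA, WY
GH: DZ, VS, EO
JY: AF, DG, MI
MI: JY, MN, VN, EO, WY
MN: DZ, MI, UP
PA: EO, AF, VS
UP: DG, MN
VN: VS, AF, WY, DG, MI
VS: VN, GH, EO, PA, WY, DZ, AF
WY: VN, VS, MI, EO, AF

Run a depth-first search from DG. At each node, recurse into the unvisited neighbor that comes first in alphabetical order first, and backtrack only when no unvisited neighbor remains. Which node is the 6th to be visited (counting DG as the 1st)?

DZ

Visit DG
DG → JY
JY → AF
AF → EO
EO → GH
GH → DZ
DZ → MN
MN → MI
MI → VN
VN → VS
VS → PA
VS → WY
MN → UP

Visit order: DG, JY, AF, EO, GH, DZ, MN, MI, VN, VS, PA, WY, UP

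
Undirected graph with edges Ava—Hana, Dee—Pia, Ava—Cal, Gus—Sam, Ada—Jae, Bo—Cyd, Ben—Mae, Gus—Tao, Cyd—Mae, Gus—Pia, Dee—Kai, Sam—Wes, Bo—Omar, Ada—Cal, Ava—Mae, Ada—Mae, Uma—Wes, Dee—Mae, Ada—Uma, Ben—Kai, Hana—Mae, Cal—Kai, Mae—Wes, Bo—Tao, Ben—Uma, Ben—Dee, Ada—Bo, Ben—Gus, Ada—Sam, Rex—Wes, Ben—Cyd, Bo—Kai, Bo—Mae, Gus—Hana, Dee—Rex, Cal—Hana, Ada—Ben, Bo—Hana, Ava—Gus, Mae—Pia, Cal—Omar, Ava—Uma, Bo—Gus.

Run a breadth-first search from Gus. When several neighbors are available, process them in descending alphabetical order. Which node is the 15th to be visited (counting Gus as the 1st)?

Kai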